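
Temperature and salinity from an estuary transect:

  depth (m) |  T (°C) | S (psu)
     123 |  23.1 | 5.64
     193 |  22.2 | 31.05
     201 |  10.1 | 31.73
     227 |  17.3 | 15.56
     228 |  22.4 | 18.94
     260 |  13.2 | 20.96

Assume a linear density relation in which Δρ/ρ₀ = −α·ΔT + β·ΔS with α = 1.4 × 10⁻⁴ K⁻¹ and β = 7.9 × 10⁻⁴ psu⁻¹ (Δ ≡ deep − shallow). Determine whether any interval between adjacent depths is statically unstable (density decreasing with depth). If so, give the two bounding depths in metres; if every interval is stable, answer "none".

201–227 m

Evaluate Δρ/ρ₀ = −αΔT + βΔS across each adjacent pair:
  123–193 m: −αΔT+βΔS = −(1.4 × 10⁻⁴)(-0.9)+(7.9 × 10⁻⁴)(+25.41) = 0.020 → stable
  193–201 m: −αΔT+βΔS = −(1.4 × 10⁻⁴)(-12.1)+(7.9 × 10⁻⁴)(+0.68) = 2.2 × 10⁻³ → stable
  201–227 m: −αΔT+βΔS = −(1.4 × 10⁻⁴)(+7.2)+(7.9 × 10⁻⁴)(-16.17) = -0.014 → UNSTABLE
  227–228 m: −αΔT+βΔS = −(1.4 × 10⁻⁴)(+5.1)+(7.9 × 10⁻⁴)(+3.38) = 2.0 × 10⁻³ → stable
  228–260 m: −αΔT+βΔS = −(1.4 × 10⁻⁴)(-9.2)+(7.9 × 10⁻⁴)(+2.02) = 2.9 × 10⁻³ → stable
The 201–227 m interval has Δρ < 0: lighter water underlies denser water.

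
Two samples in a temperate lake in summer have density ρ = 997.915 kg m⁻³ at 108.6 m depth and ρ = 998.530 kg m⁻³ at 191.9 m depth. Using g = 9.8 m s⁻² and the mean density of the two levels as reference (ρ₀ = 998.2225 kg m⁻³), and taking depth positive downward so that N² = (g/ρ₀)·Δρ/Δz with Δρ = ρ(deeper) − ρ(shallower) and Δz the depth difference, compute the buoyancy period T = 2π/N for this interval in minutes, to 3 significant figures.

Δρ = 998.530 − 997.915 = 0.615 kg m⁻³ over Δz = 191.9 − 108.6 = 83.3 m.
N² = (9.8/998.2225) × (0.615/83.3) = 7.2482 × 10⁻⁵ s⁻².
N = √(7.2482 × 10⁻⁵) = 8.5136 × 10⁻³ rad s⁻¹, so T = 2π/N = 738.02 s = 12.300 min ≈ 12.3 min.

12.3 min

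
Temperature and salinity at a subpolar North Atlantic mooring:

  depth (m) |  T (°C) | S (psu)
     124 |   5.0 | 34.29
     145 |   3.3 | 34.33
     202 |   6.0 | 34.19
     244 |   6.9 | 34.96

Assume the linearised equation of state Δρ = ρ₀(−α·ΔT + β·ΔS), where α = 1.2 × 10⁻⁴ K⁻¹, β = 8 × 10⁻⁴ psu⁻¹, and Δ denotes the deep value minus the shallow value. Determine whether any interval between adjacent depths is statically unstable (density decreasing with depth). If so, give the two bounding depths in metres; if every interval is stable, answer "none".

145–202 m

Evaluate Δρ/ρ₀ = −αΔT + βΔS across each adjacent pair:
  124–145 m: −αΔT+βΔS = −(1.2 × 10⁻⁴)(-1.7)+(8 × 10⁻⁴)(+0.04) = 2.4 × 10⁻⁴ → stable
  145–202 m: −αΔT+βΔS = −(1.2 × 10⁻⁴)(+2.7)+(8 × 10⁻⁴)(-0.14) = -4.4 × 10⁻⁴ → UNSTABLE
  202–244 m: −αΔT+βΔS = −(1.2 × 10⁻⁴)(+0.9)+(8 × 10⁻⁴)(+0.77) = 5.1 × 10⁻⁴ → stable
The 145–202 m interval has Δρ < 0: lighter water underlies denser water.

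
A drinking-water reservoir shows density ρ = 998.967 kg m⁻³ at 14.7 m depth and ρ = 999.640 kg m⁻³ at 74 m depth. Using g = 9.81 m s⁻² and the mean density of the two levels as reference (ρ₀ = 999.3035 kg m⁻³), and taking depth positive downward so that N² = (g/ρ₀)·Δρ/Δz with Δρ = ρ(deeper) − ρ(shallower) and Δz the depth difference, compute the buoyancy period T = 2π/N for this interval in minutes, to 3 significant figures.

Δρ = 999.640 − 998.967 = 0.673 kg m⁻³ over Δz = 74 − 14.7 = 59.3 m.
N² = (9.81/999.3035) × (0.673/59.3) = 1.1141 × 10⁻⁴ s⁻².
N = √(1.1141 × 10⁻⁴) = 0.010555 rad s⁻¹, so T = 2π/N = 595.28 s = 9.9213 min ≈ 9.92 min.
A positive N² confirms static stability across the interval.

9.92 min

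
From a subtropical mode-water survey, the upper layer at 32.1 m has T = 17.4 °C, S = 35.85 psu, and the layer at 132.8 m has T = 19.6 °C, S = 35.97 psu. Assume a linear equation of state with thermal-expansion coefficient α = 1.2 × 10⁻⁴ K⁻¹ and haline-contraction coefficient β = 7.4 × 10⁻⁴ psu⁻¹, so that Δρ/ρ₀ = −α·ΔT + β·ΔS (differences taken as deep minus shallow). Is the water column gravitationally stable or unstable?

unstable

ΔT = 19.6 − 17.4 = +2.2 K and ΔS = 35.97 − 35.85 = +0.12 psu (deep − shallow).
−αΔT = -2.64 × 10⁻⁴; βΔS = 8.88 × 10⁻⁵; sum Δρ/ρ₀ = -1.752 × 10⁻⁴.
Δρ/ρ₀ < 0, so Δρ < 0: deeper water is lighter → statically unstable; the column would overturn.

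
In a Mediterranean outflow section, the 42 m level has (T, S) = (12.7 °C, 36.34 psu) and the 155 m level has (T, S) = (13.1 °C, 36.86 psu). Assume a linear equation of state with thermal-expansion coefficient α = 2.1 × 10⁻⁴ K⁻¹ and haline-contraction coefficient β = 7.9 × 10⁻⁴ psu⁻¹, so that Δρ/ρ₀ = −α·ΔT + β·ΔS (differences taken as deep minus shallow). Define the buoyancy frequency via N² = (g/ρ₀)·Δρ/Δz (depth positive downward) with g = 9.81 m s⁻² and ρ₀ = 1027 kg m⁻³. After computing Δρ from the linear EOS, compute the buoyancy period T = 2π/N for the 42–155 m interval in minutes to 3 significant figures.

19.7 min

ΔT = +0.4 K, ΔS = +0.52 psu (deep − shallow).
Δρ/ρ₀ = −αΔT + βΔS = -8.40 × 10⁻⁵ + 4.108 × 10⁻⁴ = 3.268 × 10⁻⁴, so Δρ ≈ 0.3356 kg m⁻³.
N² = (g/ρ₀)·Δρ/Δz = g·(Δρ/ρ₀)/Δz = 9.81 × 3.268 × 10⁻⁴ / 113 = 2.8371 × 10⁻⁵ s⁻².
N = √(2.8371 × 10⁻⁵) = 5.3264 × 10⁻³ rad s⁻¹ → T = 2π/N = 1.1796 × 10³ s = 19.660 min ≈ 19.7 min.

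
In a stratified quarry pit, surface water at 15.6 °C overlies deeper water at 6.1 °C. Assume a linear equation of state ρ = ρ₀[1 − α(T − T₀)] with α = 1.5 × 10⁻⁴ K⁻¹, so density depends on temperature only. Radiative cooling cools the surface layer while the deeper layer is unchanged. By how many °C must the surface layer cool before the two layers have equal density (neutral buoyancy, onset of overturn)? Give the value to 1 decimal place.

With temperature the only control, equal density requires T_surf′ = T_deep.
T_surf′ = 6.1 °C.
Cooling required: 15.6 − 6.1 = 9.5 °C.

9.5 °C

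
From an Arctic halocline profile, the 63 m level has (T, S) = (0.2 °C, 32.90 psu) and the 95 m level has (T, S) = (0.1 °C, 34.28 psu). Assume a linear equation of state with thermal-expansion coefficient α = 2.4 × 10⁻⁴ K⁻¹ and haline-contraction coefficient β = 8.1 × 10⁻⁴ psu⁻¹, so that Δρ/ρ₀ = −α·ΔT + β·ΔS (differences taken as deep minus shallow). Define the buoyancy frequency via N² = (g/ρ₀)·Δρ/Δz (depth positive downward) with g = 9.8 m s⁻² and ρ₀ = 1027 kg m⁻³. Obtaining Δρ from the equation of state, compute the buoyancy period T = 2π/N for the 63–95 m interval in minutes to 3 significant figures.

5.60 min

ΔT = -0.1 K, ΔS = +1.38 psu (deep − shallow).
Δρ/ρ₀ = −αΔT + βΔS = 2.40 × 10⁻⁵ + 1.1178 × 10⁻³ = 1.1418 × 10⁻³, so Δρ ≈ 1.173 kg m⁻³.
N² = (g/ρ₀)·Δρ/Δz = g·(Δρ/ρ₀)/Δz = 9.8 × 1.1418 × 10⁻³ / 32 = 3.4968 × 10⁻⁴ s⁻².
N = √(3.4968 × 10⁻⁴) = 0.018700 rad s⁻¹ → T = 2π/N = 336.00 s = 5.6000 min ≈ 5.60 min.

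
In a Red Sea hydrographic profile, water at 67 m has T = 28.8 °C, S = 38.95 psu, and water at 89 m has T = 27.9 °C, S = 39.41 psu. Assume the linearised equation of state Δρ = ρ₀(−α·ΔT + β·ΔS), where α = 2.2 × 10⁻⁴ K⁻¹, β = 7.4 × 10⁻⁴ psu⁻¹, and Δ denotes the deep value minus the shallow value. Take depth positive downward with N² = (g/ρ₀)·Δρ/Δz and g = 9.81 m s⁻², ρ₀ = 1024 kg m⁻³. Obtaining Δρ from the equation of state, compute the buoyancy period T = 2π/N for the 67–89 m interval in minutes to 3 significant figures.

ΔT = -0.9 K, ΔS = +0.46 psu (deep − shallow).
Δρ/ρ₀ = −αΔT + βΔS = 1.98 × 10⁻⁴ + 3.404 × 10⁻⁴ = 5.384 × 10⁻⁴, so Δρ ≈ 0.5513 kg m⁻³.
N² = (g/ρ₀)·Δρ/Δz = g·(Δρ/ρ₀)/Δz = 9.81 × 5.384 × 10⁻⁴ / 22 = 2.4008 × 10⁻⁴ s⁻².
N = √(2.4008 × 10⁻⁴) = 0.015495 rad s⁻¹ → T = 2π/N = 405.50 s = 6.7583 min ≈ 6.76 min.

6.76 min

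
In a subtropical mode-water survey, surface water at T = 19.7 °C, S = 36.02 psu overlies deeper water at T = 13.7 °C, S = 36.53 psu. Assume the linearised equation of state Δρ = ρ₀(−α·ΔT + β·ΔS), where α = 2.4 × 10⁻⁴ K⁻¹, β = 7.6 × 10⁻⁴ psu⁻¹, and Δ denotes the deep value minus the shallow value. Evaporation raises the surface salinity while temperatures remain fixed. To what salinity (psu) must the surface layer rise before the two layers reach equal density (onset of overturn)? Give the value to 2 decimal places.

Neutral buoyancy requires −α(T_deep − T_surf) + β(S_deep − S_surf′) = 0.
S_surf′ = S_deep − (α/β)·ΔT = 36.53 − (2.4 × 10⁻⁴/7.6 × 10⁻⁴)·(-6.0) = 38.4247 psu.
Increase required: 38.4247 − 36.02 = 2.4047 psu.

38.42 psu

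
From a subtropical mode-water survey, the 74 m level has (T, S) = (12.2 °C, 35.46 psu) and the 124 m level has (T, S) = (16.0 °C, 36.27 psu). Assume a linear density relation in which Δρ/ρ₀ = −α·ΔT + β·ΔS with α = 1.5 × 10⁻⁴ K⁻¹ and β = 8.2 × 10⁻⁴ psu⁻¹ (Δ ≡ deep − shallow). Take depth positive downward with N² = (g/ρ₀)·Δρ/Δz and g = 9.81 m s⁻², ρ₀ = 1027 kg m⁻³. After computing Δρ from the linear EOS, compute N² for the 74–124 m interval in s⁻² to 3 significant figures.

1.85 × 10⁻⁵ s⁻²

ΔT = +3.8 K, ΔS = +0.81 psu (deep − shallow).
Δρ/ρ₀ = −αΔT + βΔS = -5.70 × 10⁻⁴ + 6.642 × 10⁻⁴ = 9.42 × 10⁻⁵, so Δρ ≈ 0.09674 kg m⁻³.
N² = (g/ρ₀)·Δρ/Δz = g·(Δρ/ρ₀)/Δz = 9.81 × 9.42 × 10⁻⁵ / 50 = 1.8482 × 10⁻⁵ s⁻² ≈ 1.85 × 10⁻⁵ s⁻².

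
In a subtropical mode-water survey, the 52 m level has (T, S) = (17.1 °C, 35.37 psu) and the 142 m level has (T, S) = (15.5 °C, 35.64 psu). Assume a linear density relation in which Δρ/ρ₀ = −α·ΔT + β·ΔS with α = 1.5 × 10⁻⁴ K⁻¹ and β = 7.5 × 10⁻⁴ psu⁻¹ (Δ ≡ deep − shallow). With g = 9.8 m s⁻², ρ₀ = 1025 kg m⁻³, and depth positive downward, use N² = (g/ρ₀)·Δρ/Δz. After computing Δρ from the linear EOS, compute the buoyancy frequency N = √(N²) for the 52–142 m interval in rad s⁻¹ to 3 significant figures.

6.94 × 10⁻³ rad s⁻¹

ΔT = -1.6 K, ΔS = +0.27 psu (deep − shallow).
Δρ/ρ₀ = −αΔT + βΔS = 2.40 × 10⁻⁴ + 2.025 × 10⁻⁴ = 4.425 × 10⁻⁴, so Δρ ≈ 0.4536 kg m⁻³.
N² = (g/ρ₀)·Δρ/Δz = g·(Δρ/ρ₀)/Δz = 9.8 × 4.425 × 10⁻⁴ / 90 = 4.8183 × 10⁻⁵ s⁻².
N = √(4.8183 × 10⁻⁵) = 6.9414 × 10⁻³ rad s⁻¹ ≈ 6.94 × 10⁻³ rad s⁻¹.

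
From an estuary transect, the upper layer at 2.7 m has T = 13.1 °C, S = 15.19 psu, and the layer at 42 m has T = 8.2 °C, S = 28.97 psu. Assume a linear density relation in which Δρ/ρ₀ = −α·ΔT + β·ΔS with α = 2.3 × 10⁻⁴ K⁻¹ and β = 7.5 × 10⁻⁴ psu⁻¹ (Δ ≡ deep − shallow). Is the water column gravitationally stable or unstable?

stable

ΔT = 8.2 − 13.1 = -4.9 K and ΔS = 28.97 − 15.19 = +13.78 psu (deep − shallow).
−αΔT = 1.127 × 10⁻³; βΔS = 0.010335; sum Δρ/ρ₀ = 0.011462.
Δρ/ρ₀ > 0, so Δρ > 0: deeper water is denser → statically stable.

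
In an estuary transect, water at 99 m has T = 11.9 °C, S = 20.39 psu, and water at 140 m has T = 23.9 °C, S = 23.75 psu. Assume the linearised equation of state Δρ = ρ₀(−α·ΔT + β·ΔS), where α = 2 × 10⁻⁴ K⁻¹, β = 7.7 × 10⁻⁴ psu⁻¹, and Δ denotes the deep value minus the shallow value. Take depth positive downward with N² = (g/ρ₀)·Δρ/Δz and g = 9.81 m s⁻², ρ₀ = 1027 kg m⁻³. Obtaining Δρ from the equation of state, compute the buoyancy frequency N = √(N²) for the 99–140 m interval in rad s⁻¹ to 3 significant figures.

6.69 × 10⁻³ rad s⁻¹

ΔT = +12.0 K, ΔS = +3.36 psu (deep − shallow).
Δρ/ρ₀ = −αΔT + βΔS = -2.40 × 10⁻³ + 2.5872 × 10⁻³ = 1.872 × 10⁻⁴, so Δρ ≈ 0.1923 kg m⁻³.
N² = (g/ρ₀)·Δρ/Δz = g·(Δρ/ρ₀)/Δz = 9.81 × 1.872 × 10⁻⁴ / 41 = 4.4791 × 10⁻⁵ s⁻².
N = √(4.4791 × 10⁻⁵) = 6.6926 × 10⁻³ rad s⁻¹ ≈ 6.69 × 10⁻³ rad s⁻¹.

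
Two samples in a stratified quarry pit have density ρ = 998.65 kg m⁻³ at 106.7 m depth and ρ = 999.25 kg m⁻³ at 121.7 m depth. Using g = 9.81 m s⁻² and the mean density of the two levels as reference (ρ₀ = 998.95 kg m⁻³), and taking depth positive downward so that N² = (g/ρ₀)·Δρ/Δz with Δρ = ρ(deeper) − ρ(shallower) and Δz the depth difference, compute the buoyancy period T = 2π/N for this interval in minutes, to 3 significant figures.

5.28 min

Δρ = 999.25 − 998.65 = 0.60 kg m⁻³ over Δz = 121.7 − 106.7 = 15 m.
N² = (9.81/998.95) × (0.60/15) = 3.9281 × 10⁻⁴ s⁻².
N = √(3.9281 × 10⁻⁴) = 0.019819 rad s⁻¹, so T = 2π/N = 317.03 s = 5.2838 min ≈ 5.28 min.
Since Δρ > 0 the layer is stably stratified.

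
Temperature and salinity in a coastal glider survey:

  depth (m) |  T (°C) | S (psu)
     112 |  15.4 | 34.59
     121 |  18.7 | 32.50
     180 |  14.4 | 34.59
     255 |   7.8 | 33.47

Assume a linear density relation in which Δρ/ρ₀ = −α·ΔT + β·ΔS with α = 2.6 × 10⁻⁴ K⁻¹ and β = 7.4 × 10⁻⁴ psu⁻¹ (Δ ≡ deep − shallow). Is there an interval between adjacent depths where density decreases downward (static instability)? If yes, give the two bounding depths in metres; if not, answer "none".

Evaluate Δρ/ρ₀ = −αΔT + βΔS across each adjacent pair:
  112–121 m: −αΔT+βΔS = −(2.6 × 10⁻⁴)(+3.3)+(7.4 × 10⁻⁴)(-2.09) = -2.4 × 10⁻³ → UNSTABLE
  121–180 m: −αΔT+βΔS = −(2.6 × 10⁻⁴)(-4.3)+(7.4 × 10⁻⁴)(+2.09) = 2.7 × 10⁻³ → stable
  180–255 m: −αΔT+βΔS = −(2.6 × 10⁻⁴)(-6.6)+(7.4 × 10⁻⁴)(-1.12) = 8.9 × 10⁻⁴ → stable
The 112–121 m interval has Δρ < 0: lighter water underlies denser water.

112–121 m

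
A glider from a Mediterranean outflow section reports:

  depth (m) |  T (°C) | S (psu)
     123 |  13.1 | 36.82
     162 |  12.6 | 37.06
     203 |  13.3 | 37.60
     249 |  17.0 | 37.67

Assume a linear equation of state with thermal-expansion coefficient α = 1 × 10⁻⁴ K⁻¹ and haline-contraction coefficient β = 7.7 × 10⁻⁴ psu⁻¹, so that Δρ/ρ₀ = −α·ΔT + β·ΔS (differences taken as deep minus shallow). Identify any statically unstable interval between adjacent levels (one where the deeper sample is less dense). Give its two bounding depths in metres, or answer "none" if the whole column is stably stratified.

203–249 m

Evaluate Δρ/ρ₀ = −αΔT + βΔS across each adjacent pair:
  123–162 m: −αΔT+βΔS = −(1 × 10⁻⁴)(-0.5)+(7.7 × 10⁻⁴)(+0.24) = 2.3 × 10⁻⁴ → stable
  162–203 m: −αΔT+βΔS = −(1 × 10⁻⁴)(+0.7)+(7.7 × 10⁻⁴)(+0.54) = 3.5 × 10⁻⁴ → stable
  203–249 m: −αΔT+βΔS = −(1 × 10⁻⁴)(+3.7)+(7.7 × 10⁻⁴)(+0.07) = -3.2 × 10⁻⁴ → UNSTABLE
The 203–249 m interval has Δρ < 0: lighter water underlies denser water.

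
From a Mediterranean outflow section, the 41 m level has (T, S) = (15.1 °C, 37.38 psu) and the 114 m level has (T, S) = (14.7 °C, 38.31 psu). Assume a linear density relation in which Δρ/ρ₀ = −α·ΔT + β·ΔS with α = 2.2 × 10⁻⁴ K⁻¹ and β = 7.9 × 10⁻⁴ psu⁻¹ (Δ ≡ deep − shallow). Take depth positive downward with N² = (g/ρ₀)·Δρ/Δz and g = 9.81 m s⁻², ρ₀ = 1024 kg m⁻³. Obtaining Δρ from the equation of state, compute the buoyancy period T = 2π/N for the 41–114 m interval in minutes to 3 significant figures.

ΔT = -0.4 K, ΔS = +0.93 psu (deep − shallow).
Δρ/ρ₀ = −αΔT + βΔS = 8.80 × 10⁻⁵ + 7.347 × 10⁻⁴ = 8.227 × 10⁻⁴, so Δρ ≈ 0.8424 kg m⁻³.
N² = (g/ρ₀)·Δρ/Δz = g·(Δρ/ρ₀)/Δz = 9.81 × 8.227 × 10⁻⁴ / 73 = 1.1056 × 10⁻⁴ s⁻².
N = √(1.1056 × 10⁻⁴) = 0.010515 rad s⁻¹ → T = 2π/N = 597.54 s = 9.9590 min ≈ 9.96 min.

9.96 min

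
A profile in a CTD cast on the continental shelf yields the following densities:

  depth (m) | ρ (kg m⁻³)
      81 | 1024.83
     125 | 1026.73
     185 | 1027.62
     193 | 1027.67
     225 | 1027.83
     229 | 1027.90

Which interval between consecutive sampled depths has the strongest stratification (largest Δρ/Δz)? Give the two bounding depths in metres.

Compute the density gradient over each adjacent pair:
  81–125 m: Δρ/Δz = 1.90/44 = 0.043 kg m⁻⁴
  125–185 m: Δρ/Δz = 0.89/60 = 0.015 kg m⁻⁴
  185–193 m: Δρ/Δz = 0.05/8 = 6.3 × 10⁻³ kg m⁻⁴
  193–225 m: Δρ/Δz = 0.16/32 = 5.0 × 10⁻³ kg m⁻⁴
  225–229 m: Δρ/Δz = 0.07/4 = 0.018 kg m⁻⁴
The largest gradient is in the 81–125 m interval — the pycnocline.

81–125 m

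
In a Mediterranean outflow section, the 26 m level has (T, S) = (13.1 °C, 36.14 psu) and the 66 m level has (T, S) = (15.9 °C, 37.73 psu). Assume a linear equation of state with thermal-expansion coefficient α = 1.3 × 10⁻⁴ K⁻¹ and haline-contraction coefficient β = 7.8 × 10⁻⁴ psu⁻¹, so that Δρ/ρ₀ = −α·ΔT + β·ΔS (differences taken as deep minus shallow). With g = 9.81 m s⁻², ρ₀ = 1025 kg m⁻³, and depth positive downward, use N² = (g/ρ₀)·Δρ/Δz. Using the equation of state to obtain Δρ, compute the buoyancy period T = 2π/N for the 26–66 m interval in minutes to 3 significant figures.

ΔT = +2.8 K, ΔS = +1.59 psu (deep − shallow).
Δρ/ρ₀ = −αΔT + βΔS = -3.64 × 10⁻⁴ + 1.2402 × 10⁻³ = 8.762 × 10⁻⁴, so Δρ ≈ 0.8981 kg m⁻³.
N² = (g/ρ₀)·Δρ/Δz = g·(Δρ/ρ₀)/Δz = 9.81 × 8.762 × 10⁻⁴ / 40 = 2.1489 × 10⁻⁴ s⁻².
N = √(2.1489 × 10⁻⁴) = 0.014659 rad s⁻¹ → T = 2π/N = 428.62 s = 7.1437 min ≈ 7.14 min.

7.14 min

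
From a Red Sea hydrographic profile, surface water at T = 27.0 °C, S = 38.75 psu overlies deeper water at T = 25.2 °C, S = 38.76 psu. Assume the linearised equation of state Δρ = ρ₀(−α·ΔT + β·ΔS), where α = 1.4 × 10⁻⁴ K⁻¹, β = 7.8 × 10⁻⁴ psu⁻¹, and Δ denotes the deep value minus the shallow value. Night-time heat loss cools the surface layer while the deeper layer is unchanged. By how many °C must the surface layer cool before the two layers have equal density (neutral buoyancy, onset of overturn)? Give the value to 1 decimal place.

Neutral buoyancy requires Δρ = 0, i.e. −α(T_deep − T_surf′) + β(S_deep − S_surf) = 0.
T_surf′ = T_deep − (β/α)·ΔS = 25.2 − (7.8 × 10⁻⁴/1.4 × 10⁻⁴)·(+0.01) = 25.144 °C.
Cooling required: 27.0 − (25.144) = 1.856 °C.

1.9 °C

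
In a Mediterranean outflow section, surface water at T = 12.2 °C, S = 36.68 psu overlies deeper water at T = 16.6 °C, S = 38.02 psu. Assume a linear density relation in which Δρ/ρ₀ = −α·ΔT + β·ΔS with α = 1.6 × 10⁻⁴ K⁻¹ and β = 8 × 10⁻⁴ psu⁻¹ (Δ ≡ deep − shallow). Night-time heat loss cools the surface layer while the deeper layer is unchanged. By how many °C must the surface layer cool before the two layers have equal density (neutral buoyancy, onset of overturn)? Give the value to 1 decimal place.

Neutral buoyancy requires Δρ = 0, i.e. −α(T_deep − T_surf′) + β(S_deep − S_surf) = 0.
T_surf′ = T_deep − (β/α)·ΔS = 16.6 − (8 × 10⁻⁴/1.6 × 10⁻⁴)·(+1.34) = 9.900 °C.
Cooling required: 12.2 − (9.900) = 2.300 °C.

2.3 °C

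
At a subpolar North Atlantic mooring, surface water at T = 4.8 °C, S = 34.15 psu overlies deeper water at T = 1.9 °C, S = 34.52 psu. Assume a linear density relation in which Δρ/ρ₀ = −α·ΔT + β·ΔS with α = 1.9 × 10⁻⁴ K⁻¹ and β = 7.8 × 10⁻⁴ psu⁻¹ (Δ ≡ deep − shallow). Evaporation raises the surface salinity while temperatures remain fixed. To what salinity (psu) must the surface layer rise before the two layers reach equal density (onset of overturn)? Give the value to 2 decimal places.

35.23 psu

Neutral buoyancy requires −α(T_deep − T_surf) + β(S_deep − S_surf′) = 0.
S_surf′ = S_deep − (α/β)·ΔT = 34.52 − (1.9 × 10⁻⁴/7.8 × 10⁻⁴)·(-2.9) = 35.2264 psu.
Increase required: 35.2264 − 34.15 = 1.0764 psu.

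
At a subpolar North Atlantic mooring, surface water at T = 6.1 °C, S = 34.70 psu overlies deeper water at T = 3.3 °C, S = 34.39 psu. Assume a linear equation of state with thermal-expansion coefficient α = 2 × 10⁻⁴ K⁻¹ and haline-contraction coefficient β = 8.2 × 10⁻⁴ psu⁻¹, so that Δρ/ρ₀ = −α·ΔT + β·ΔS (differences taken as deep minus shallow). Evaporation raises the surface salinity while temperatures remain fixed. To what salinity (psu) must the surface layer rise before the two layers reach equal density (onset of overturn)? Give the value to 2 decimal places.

35.07 psu

Neutral buoyancy requires −α(T_deep − T_surf) + β(S_deep − S_surf′) = 0.
S_surf′ = S_deep − (α/β)·ΔT = 34.39 − (2 × 10⁻⁴/8.2 × 10⁻⁴)·(-2.8) = 35.0729 psu.
Increase required: 35.0729 − 34.70 = 0.3729 psu.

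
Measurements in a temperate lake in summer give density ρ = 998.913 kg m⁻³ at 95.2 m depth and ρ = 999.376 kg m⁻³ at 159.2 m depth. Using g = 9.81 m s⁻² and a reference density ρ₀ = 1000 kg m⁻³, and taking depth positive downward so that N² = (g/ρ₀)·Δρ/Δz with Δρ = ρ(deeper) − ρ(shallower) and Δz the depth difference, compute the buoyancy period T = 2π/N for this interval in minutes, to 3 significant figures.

Δρ = 999.376 − 998.913 = 0.463 kg m⁻³ over Δz = 159.2 − 95.2 = 64 m.
N² = (9.81/1000) × (0.463/64) = 7.0969 × 10⁻⁵ s⁻².
N = √(7.0969 × 10⁻⁵) = 8.4243 × 10⁻³ rad s⁻¹, so T = 2π/N = 745.84 s = 12.431 min ≈ 12.4 min.

12.4 min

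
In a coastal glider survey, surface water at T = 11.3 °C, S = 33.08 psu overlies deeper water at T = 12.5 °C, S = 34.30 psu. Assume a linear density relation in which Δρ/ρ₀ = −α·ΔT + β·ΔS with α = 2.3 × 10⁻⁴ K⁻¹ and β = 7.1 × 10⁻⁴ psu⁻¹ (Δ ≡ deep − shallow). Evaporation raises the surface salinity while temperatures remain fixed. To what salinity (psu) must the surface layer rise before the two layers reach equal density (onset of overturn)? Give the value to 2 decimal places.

Neutral buoyancy requires −α(T_deep − T_surf) + β(S_deep − S_surf′) = 0.
S_surf′ = S_deep − (α/β)·ΔT = 34.30 − (2.3 × 10⁻⁴/7.1 × 10⁻⁴)·(+1.2) = 33.9113 psu.
Increase required: 33.9113 − 33.08 = 0.8313 psu.

33.91 psu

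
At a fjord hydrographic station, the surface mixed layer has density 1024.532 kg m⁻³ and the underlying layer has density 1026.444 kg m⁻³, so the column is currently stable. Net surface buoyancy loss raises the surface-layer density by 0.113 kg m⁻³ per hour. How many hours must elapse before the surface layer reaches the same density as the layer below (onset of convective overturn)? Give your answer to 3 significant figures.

16.9 hours

Density deficit of the surface layer: 1026.444 − 1024.532 = 1.912 kg m⁻³.
Required change = 1.912 / 0.113 = 16.9 hours.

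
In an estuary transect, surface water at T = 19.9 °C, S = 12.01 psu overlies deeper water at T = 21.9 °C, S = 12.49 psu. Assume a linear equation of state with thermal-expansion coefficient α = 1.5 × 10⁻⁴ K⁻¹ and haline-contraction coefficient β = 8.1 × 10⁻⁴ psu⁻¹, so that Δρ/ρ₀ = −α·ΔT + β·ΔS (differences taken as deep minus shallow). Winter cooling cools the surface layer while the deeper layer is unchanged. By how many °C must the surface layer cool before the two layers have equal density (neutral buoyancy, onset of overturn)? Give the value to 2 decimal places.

Neutral buoyancy requires Δρ = 0, i.e. −α(T_deep − T_surf′) + β(S_deep − S_surf) = 0.
T_surf′ = T_deep − (β/α)·ΔS = 21.9 − (8.1 × 10⁻⁴/1.5 × 10⁻⁴)·(+0.48) = 19.3080 °C.
Cooling required: 19.9 − (19.3080) = 0.5920 °C.

0.59 °C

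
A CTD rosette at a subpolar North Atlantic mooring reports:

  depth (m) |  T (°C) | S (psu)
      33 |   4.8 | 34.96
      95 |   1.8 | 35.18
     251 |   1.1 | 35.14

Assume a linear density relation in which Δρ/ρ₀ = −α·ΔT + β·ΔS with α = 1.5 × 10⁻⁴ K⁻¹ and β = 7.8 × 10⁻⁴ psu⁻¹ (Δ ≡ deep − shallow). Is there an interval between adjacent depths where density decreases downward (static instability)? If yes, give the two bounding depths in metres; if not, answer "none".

Evaluate Δρ/ρ₀ = −αΔT + βΔS across each adjacent pair:
  33–95 m: −αΔT+βΔS = −(1.5 × 10⁻⁴)(-3.0)+(7.8 × 10⁻⁴)(+0.22) = 6.2 × 10⁻⁴ → stable
  95–251 m: −αΔT+βΔS = −(1.5 × 10⁻⁴)(-0.7)+(7.8 × 10⁻⁴)(-0.04) = 7.4 × 10⁻⁵ → stable
Every interval has Δρ > 0: the column is stably stratified throughout.

none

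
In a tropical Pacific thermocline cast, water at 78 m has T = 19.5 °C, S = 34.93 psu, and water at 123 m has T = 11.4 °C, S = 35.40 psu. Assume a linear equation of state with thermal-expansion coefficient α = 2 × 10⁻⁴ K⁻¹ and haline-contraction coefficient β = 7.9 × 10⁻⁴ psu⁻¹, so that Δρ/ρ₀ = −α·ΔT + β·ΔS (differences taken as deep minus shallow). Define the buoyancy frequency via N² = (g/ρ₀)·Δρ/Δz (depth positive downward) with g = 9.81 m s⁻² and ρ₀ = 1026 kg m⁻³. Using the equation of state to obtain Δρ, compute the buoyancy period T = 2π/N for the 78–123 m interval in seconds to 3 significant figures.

ΔT = -8.1 K, ΔS = +0.47 psu (deep − shallow).
Δρ/ρ₀ = −αΔT + βΔS = 1.62 × 10⁻³ + 3.713 × 10⁻⁴ = 1.9913 × 10⁻³, so Δρ ≈ 2.043 kg m⁻³.
N² = (g/ρ₀)·Δρ/Δz = g·(Δρ/ρ₀)/Δz = 9.81 × 1.9913 × 10⁻³ / 45 = 4.3410 × 10⁻⁴ s⁻².
N = √(4.3410 × 10⁻⁴) = 0.020835 rad s⁻¹ → T = 2π/N = 301.57 s ≈ 302 s.

302 s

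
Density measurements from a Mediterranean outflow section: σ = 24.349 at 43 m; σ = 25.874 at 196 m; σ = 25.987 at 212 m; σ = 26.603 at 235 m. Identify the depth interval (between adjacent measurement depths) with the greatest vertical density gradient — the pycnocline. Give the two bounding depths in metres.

212–235 m

Compute the density gradient over each adjacent pair:
  43–196 m: Δρ/Δz = 1.525/153 = 0.010 kg m⁻⁴
  196–212 m: Δρ/Δz = 0.113/16 = 7.1 × 10⁻³ kg m⁻⁴
  212–235 m: Δρ/Δz = 0.616/23 = 0.027 kg m⁻⁴
The largest gradient is in the 212–235 m interval — the pycnocline.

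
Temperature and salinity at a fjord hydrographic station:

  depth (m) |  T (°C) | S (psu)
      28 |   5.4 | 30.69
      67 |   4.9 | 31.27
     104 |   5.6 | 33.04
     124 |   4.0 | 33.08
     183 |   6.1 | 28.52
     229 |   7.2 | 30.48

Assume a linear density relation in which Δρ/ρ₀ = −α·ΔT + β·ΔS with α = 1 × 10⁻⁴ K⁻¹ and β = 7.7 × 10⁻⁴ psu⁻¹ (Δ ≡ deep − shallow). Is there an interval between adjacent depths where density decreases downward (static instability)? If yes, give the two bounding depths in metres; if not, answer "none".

Evaluate Δρ/ρ₀ = −αΔT + βΔS across each adjacent pair:
  28–67 m: −αΔT+βΔS = −(1 × 10⁻⁴)(-0.5)+(7.7 × 10⁻⁴)(+0.58) = 5.0 × 10⁻⁴ → stable
  67–104 m: −αΔT+βΔS = −(1 × 10⁻⁴)(+0.7)+(7.7 × 10⁻⁴)(+1.77) = 1.3 × 10⁻³ → stable
  104–124 m: −αΔT+βΔS = −(1 × 10⁻⁴)(-1.6)+(7.7 × 10⁻⁴)(+0.04) = 1.9 × 10⁻⁴ → stable
  124–183 m: −αΔT+βΔS = −(1 × 10⁻⁴)(+2.1)+(7.7 × 10⁻⁴)(-4.56) = -3.7 × 10⁻³ → UNSTABLE
  183–229 m: −αΔT+βΔS = −(1 × 10⁻⁴)(+1.1)+(7.7 × 10⁻⁴)(+1.96) = 1.4 × 10⁻³ → stable
The 124–183 m interval has Δρ < 0: lighter water underlies denser water.

124–183 m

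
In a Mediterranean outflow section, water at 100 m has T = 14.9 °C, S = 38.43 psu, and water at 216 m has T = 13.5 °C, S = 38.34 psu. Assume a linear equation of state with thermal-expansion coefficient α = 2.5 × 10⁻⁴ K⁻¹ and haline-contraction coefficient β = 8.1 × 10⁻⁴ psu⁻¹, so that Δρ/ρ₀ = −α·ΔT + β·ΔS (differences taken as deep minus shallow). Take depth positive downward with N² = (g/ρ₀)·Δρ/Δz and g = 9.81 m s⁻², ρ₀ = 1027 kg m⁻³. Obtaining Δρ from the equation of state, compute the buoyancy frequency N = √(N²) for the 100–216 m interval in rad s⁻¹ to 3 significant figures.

ΔT = -1.4 K, ΔS = -0.09 psu (deep − shallow).
Δρ/ρ₀ = −αΔT + βΔS = 3.50 × 10⁻⁴ − 7.29 × 10⁻⁵ = 2.771 × 10⁻⁴, so Δρ ≈ 0.2846 kg m⁻³.
N² = (g/ρ₀)·Δρ/Δz = g·(Δρ/ρ₀)/Δz = 9.81 × 2.771 × 10⁻⁴ / 116 = 2.3434 × 10⁻⁵ s⁻².
N = √(2.3434 × 10⁻⁵) = 4.8409 × 10⁻³ rad s⁻¹ ≈ 4.84 × 10⁻³ rad s⁻¹.

4.84 × 10⁻³ rad s⁻¹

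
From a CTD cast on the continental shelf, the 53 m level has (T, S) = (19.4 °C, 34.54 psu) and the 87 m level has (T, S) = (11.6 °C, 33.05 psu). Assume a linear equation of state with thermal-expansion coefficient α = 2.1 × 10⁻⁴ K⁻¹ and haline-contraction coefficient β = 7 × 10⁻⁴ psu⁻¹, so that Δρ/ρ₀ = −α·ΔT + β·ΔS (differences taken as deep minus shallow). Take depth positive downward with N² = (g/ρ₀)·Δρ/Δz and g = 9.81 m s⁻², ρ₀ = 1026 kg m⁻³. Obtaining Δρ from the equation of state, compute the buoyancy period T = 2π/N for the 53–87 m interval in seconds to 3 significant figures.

ΔT = -7.8 K, ΔS = -1.49 psu (deep − shallow).
Δρ/ρ₀ = −αΔT + βΔS = 1.638 × 10⁻³ − 1.043 × 10⁻³ = 5.95 × 10⁻⁴, so Δρ ≈ 0.6105 kg m⁻³.
N² = (g/ρ₀)·Δρ/Δz = g·(Δρ/ρ₀)/Δz = 9.81 × 5.95 × 10⁻⁴ / 34 = 1.7168 × 10⁻⁴ s⁻².
N = √(1.7168 × 10⁻⁴) = 0.013103 rad s⁻¹ → T = 2π/N = 479.52 s ≈ 480 s.

480 s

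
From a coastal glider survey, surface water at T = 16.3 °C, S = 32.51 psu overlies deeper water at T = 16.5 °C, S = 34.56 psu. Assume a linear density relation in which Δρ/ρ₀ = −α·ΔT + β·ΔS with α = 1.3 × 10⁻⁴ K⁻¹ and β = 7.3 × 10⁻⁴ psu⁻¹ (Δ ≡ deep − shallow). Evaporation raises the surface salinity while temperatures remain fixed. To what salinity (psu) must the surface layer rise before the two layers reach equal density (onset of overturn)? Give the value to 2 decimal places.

34.52 psu

Neutral buoyancy requires −α(T_deep − T_surf) + β(S_deep − S_surf′) = 0.
S_surf′ = S_deep − (α/β)·ΔT = 34.56 − (1.3 × 10⁻⁴/7.3 × 10⁻⁴)·(+0.2) = 34.5244 psu.
Increase required: 34.5244 − 32.51 = 2.0144 psu.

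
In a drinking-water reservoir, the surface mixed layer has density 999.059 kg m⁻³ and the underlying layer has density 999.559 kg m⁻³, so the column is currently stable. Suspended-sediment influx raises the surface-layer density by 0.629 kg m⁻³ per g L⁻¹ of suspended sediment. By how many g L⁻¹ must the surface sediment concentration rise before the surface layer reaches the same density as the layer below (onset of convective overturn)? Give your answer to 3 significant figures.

0.795 g L⁻¹

Density deficit of the surface layer: 999.559 − 999.059 = 0.5 kg m⁻³.
Required change = 0.5 / 0.629 = 0.795 g L⁻¹.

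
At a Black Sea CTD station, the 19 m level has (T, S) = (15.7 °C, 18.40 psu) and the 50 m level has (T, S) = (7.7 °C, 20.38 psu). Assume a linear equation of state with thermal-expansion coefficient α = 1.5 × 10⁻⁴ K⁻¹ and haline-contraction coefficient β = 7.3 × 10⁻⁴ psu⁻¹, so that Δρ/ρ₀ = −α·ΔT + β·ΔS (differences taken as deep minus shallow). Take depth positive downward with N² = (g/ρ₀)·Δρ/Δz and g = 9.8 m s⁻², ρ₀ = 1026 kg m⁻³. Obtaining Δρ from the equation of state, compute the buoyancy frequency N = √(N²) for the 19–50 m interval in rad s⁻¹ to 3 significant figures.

0.0289 rad s⁻¹

ΔT = -8.0 K, ΔS = +1.98 psu (deep − shallow).
Δρ/ρ₀ = −αΔT + βΔS = 1.20 × 10⁻³ + 1.4454 × 10⁻³ = 2.6454 × 10⁻³, so Δρ ≈ 2.714 kg m⁻³.
N² = (g/ρ₀)·Δρ/Δz = g·(Δρ/ρ₀)/Δz = 9.8 × 2.6454 × 10⁻³ / 31 = 8.3629 × 10⁻⁴ s⁻².
N = √(8.3629 × 10⁻⁴) = 0.028919 rad s⁻¹ ≈ 0.0289 rad s⁻¹.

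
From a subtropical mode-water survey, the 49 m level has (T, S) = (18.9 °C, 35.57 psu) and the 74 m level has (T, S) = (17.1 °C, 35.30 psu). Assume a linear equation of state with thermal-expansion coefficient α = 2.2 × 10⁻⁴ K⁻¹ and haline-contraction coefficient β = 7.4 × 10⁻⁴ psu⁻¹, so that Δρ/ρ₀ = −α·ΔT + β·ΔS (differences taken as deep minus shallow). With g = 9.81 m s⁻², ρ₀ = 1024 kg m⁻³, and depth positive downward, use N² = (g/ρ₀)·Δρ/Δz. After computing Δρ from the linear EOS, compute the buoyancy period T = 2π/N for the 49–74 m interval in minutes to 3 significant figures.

11.9 min

ΔT = -1.8 K, ΔS = -0.27 psu (deep − shallow).
Δρ/ρ₀ = −αΔT + βΔS = 3.96 × 10⁻⁴ − 1.998 × 10⁻⁴ = 1.962 × 10⁻⁴, so Δρ ≈ 0.2009 kg m⁻³.
N² = (g/ρ₀)·Δρ/Δz = g·(Δρ/ρ₀)/Δz = 9.81 × 1.962 × 10⁻⁴ / 25 = 7.6989 × 10⁻⁵ s⁻².
N = √(7.6989 × 10⁻⁵) = 8.7743 × 10⁻³ rad s⁻¹ → T = 2π/N = 716.09 s = 11.935 min ≈ 11.9 min.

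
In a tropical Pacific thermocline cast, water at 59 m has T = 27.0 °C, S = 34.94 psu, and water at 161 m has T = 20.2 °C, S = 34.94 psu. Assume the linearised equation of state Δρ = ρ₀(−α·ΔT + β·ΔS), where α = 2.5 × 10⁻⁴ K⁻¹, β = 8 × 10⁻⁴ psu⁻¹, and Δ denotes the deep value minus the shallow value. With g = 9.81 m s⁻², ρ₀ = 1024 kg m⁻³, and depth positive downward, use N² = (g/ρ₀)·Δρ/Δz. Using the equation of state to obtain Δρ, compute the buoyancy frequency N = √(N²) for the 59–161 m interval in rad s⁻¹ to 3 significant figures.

0.0128 rad s⁻¹

ΔT = -6.8 K, ΔS = +0.00 psu (deep − shallow).
Δρ/ρ₀ = −αΔT + βΔS = 1.70 × 10⁻³ + 0 = 1.70 × 10⁻³, so Δρ ≈ 1.741 kg m⁻³.
N² = (g/ρ₀)·Δρ/Δz = g·(Δρ/ρ₀)/Δz = 9.81 × 1.70 × 10⁻³ / 102 = 1.6350 × 10⁻⁴ s⁻².
N = √(1.6350 × 10⁻⁴) = 0.012787 rad s⁻¹ ≈ 0.0128 rad s⁻¹.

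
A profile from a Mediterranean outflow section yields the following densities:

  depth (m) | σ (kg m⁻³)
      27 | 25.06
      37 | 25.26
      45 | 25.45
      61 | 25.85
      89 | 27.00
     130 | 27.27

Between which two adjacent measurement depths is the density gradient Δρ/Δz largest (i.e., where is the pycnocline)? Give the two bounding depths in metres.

61–89 m

Compute the density gradient over each adjacent pair:
  27–37 m: Δρ/Δz = 0.20/10 = 0.020 kg m⁻⁴
  37–45 m: Δρ/Δz = 0.19/8 = 0.024 kg m⁻⁴
  45–61 m: Δρ/Δz = 0.40/16 = 0.025 kg m⁻⁴
  61–89 m: Δρ/Δz = 1.15/28 = 0.041 kg m⁻⁴
  89–130 m: Δρ/Δz = 0.27/41 = 6.6 × 10⁻³ kg m⁻⁴
The largest gradient is in the 61–89 m interval — the pycnocline.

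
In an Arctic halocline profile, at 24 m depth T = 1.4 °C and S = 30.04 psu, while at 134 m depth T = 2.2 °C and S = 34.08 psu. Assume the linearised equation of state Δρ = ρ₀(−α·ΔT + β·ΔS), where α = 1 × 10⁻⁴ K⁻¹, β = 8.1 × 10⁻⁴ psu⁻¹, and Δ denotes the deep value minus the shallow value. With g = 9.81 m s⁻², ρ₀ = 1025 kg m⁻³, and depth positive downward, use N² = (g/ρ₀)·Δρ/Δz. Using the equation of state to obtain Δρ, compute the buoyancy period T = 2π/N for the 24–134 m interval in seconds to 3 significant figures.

372 s

ΔT = +0.8 K, ΔS = +4.04 psu (deep − shallow).
Δρ/ρ₀ = −αΔT + βΔS = -8.00 × 10⁻⁵ + 3.2724 × 10⁻³ = 3.1924 × 10⁻³, so Δρ ≈ 3.272 kg m⁻³.
N² = (g/ρ₀)·Δρ/Δz = g·(Δρ/ρ₀)/Δz = 9.81 × 3.1924 × 10⁻³ / 110 = 2.8470 × 10⁻⁴ s⁻².
N = √(2.8470 × 10⁻⁴) = 0.016873 rad s⁻¹ → T = 2π/N = 372.38 s ≈ 372 s.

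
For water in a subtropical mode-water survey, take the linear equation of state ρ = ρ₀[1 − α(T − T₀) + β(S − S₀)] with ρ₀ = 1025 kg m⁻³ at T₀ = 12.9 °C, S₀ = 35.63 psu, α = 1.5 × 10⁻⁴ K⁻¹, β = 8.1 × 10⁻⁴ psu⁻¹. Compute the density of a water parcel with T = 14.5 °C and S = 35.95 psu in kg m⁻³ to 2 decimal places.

1025.02 kg m⁻³

T − T₀ = +1.6 K, S − S₀ = +0.32 psu.
Bracket = 1 − α·(+1.6) + β·(+0.32) = 1 + (1.92 × 10⁻⁵) = 1.0000192.
ρ = 1025 × 1.0000192 = 1025.02 kg m⁻³.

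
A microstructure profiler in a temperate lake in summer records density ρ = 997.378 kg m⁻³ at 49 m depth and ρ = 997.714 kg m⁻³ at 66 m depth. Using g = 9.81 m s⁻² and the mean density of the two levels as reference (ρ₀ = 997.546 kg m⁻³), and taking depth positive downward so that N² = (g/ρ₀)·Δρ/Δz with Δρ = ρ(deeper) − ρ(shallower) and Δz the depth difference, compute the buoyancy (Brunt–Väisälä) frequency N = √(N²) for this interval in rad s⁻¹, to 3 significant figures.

0.0139 rad s⁻¹

Δρ = 997.714 − 997.378 = 0.336 kg m⁻³ over Δz = 66 − 49 = 17 m.
N² = (9.81/997.546) × (0.336/17) = 1.9437 × 10⁻⁴ s⁻².
N = √(1.9437 × 10⁻⁴) = 0.013942 rad s⁻¹ ≈ 0.0139 rad s⁻¹.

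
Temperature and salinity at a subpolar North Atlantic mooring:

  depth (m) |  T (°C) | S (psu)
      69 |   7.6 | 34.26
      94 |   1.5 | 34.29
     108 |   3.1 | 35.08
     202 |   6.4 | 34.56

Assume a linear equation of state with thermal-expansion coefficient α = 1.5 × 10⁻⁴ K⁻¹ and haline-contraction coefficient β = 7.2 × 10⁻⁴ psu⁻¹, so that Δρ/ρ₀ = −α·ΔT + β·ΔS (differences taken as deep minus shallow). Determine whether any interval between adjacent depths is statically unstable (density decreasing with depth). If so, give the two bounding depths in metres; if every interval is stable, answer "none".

Evaluate Δρ/ρ₀ = −αΔT + βΔS across each adjacent pair:
  69–94 m: −αΔT+βΔS = −(1.5 × 10⁻⁴)(-6.1)+(7.2 × 10⁻⁴)(+0.03) = 9.4 × 10⁻⁴ → stable
  94–108 m: −αΔT+βΔS = −(1.5 × 10⁻⁴)(+1.6)+(7.2 × 10⁻⁴)(+0.79) = 3.3 × 10⁻⁴ → stable
  108–202 m: −αΔT+βΔS = −(1.5 × 10⁻⁴)(+3.3)+(7.2 × 10⁻⁴)(-0.52) = -8.7 × 10⁻⁴ → UNSTABLE
The 108–202 m interval has Δρ < 0: lighter water underlies denser water.

108–202 m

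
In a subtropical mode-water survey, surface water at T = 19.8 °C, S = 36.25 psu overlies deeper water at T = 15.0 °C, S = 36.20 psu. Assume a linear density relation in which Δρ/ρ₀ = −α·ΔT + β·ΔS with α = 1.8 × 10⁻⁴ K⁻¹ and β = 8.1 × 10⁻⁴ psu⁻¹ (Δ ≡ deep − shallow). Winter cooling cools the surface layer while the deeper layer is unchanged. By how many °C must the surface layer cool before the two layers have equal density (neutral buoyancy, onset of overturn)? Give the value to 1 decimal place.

4.6 °C

Neutral buoyancy requires Δρ = 0, i.e. −α(T_deep − T_surf′) + β(S_deep − S_surf) = 0.
T_surf′ = T_deep − (β/α)·ΔS = 15.0 − (8.1 × 10⁻⁴/1.8 × 10⁻⁴)·(-0.05) = 15.225 °C.
Cooling required: 19.8 − (15.225) = 4.575 °C.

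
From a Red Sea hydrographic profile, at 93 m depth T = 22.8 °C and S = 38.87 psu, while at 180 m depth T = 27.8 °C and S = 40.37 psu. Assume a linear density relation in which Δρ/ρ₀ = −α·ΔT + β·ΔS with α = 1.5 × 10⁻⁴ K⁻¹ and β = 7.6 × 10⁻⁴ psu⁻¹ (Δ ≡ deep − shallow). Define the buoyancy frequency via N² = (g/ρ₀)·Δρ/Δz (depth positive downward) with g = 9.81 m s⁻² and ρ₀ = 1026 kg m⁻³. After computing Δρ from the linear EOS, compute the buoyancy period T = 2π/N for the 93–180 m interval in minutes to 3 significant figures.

ΔT = +5.0 K, ΔS = +1.50 psu (deep − shallow).
Δρ/ρ₀ = −αΔT + βΔS = -7.50 × 10⁻⁴ + 1.14 × 10⁻³ = 3.90 × 10⁻⁴, so Δρ ≈ 0.4001 kg m⁻³.
N² = (g/ρ₀)·Δρ/Δz = g·(Δρ/ρ₀)/Δz = 9.81 × 3.90 × 10⁻⁴ / 87 = 4.3976 × 10⁻⁵ s⁻².
N = √(4.3976 × 10⁻⁵) = 6.6314 × 10⁻³ rad s⁻¹ → T = 2π/N = 947.49 s = 15.792 min ≈ 15.8 min.

15.8 min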